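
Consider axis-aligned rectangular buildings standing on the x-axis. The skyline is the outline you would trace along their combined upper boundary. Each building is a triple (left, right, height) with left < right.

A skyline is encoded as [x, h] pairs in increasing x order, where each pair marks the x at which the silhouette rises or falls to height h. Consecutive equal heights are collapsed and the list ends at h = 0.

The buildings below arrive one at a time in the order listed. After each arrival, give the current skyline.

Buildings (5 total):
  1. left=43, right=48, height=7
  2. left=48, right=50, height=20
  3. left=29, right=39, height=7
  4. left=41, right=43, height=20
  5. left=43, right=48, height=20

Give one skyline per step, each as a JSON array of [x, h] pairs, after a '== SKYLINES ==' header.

== SKYLINES ==
[[43,7],[48,0]]
[[43,7],[48,20],[50,0]]
[[29,7],[39,0],[43,7],[48,20],[50,0]]
[[29,7],[39,0],[41,20],[43,7],[48,20],[50,0]]
[[29,7],[39,0],[41,20],[50,0]]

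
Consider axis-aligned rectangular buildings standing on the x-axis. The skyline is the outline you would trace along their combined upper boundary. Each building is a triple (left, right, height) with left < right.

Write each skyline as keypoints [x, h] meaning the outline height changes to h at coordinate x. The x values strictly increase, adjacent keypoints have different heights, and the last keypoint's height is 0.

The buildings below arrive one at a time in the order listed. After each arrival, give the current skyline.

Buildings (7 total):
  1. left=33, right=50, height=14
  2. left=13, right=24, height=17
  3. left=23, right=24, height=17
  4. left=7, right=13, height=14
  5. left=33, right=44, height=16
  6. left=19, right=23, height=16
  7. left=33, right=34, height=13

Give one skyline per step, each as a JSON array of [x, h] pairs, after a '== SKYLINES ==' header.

== SKYLINES ==
[[33,14],[50,0]]
[[13,17],[24,0],[33,14],[50,0]]
[[13,17],[24,0],[33,14],[50,0]]
[[7,14],[13,17],[24,0],[33,14],[50,0]]
[[7,14],[13,17],[24,0],[33,16],[44,14],[50,0]]
[[7,14],[13,17],[24,0],[33,16],[44,14],[50,0]]
[[7,14],[13,17],[24,0],[33,16],[44,14],[50,0]]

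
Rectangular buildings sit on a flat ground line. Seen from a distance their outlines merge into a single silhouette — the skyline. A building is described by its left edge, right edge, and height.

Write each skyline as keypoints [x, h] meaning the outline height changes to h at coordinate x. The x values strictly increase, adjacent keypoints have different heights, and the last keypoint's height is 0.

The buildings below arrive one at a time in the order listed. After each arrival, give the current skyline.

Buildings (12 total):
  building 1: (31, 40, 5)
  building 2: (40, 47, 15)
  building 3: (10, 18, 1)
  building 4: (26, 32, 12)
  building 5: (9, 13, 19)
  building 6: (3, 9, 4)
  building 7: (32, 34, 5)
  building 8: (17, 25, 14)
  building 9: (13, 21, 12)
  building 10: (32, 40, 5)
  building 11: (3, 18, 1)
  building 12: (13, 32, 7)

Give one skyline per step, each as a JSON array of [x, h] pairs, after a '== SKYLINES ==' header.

== SKYLINES ==
[[31,5],[40,0]]
[[31,5],[40,15],[47,0]]
[[10,1],[18,0],[31,5],[40,15],[47,0]]
[[10,1],[18,0],[26,12],[32,5],[40,15],[47,0]]
[[9,19],[13,1],[18,0],[26,12],[32,5],[40,15],[47,0]]
[[3,4],[9,19],[13,1],[18,0],[26,12],[32,5],[40,15],[47,0]]
[[3,4],[9,19],[13,1],[18,0],[26,12],[32,5],[40,15],[47,0]]
[[3,4],[9,19],[13,1],[17,14],[25,0],[26,12],[32,5],[40,15],[47,0]]
[[3,4],[9,19],[13,12],[17,14],[25,0],[26,12],[32,5],[40,15],[47,0]]
[[3,4],[9,19],[13,12],[17,14],[25,0],[26,12],[32,5],[40,15],[47,0]]
[[3,4],[9,19],[13,12],[17,14],[25,0],[26,12],[32,5],[40,15],[47,0]]
[[3,4],[9,19],[13,12],[17,14],[25,7],[26,12],[32,5],[40,15],[47,0]]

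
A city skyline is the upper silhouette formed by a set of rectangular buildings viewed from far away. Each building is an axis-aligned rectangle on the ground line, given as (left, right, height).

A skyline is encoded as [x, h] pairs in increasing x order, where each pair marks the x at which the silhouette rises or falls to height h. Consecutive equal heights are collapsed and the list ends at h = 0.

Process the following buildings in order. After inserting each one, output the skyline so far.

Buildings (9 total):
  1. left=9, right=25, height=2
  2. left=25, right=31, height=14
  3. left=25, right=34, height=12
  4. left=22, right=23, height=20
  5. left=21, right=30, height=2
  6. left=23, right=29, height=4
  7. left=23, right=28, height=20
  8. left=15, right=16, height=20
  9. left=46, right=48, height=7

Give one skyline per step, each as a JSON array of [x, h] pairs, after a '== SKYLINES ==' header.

== SKYLINES ==
[[9,2],[25,0]]
[[9,2],[25,14],[31,0]]
[[9,2],[25,14],[31,12],[34,0]]
[[9,2],[22,20],[23,2],[25,14],[31,12],[34,0]]
[[9,2],[22,20],[23,2],[25,14],[31,12],[34,0]]
[[9,2],[22,20],[23,4],[25,14],[31,12],[34,0]]
[[9,2],[22,20],[28,14],[31,12],[34,0]]
[[9,2],[15,20],[16,2],[22,20],[28,14],[31,12],[34,0]]
[[9,2],[15,20],[16,2],[22,20],[28,14],[31,12],[34,0],[46,7],[48,0]]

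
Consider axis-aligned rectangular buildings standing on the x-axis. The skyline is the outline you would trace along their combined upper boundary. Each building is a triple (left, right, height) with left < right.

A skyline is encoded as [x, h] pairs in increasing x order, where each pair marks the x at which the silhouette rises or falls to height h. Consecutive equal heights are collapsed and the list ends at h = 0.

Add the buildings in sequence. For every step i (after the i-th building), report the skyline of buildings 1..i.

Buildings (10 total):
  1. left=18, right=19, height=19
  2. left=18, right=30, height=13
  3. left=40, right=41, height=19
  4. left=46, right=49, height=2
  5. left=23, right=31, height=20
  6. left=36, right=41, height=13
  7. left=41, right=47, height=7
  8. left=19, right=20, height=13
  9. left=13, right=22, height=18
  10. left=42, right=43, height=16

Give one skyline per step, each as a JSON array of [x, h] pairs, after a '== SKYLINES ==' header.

== SKYLINES ==
[[18,19],[19,0]]
[[18,19],[19,13],[30,0]]
[[18,19],[19,13],[30,0],[40,19],[41,0]]
[[18,19],[19,13],[30,0],[40,19],[41,0],[46,2],[49,0]]
[[18,19],[19,13],[23,20],[31,0],[40,19],[41,0],[46,2],[49,0]]
[[18,19],[19,13],[23,20],[31,0],[36,13],[40,19],[41,0],[46,2],[49,0]]
[[18,19],[19,13],[23,20],[31,0],[36,13],[40,19],[41,7],[47,2],[49,0]]
[[18,19],[19,13],[23,20],[31,0],[36,13],[40,19],[41,7],[47,2],[49,0]]
[[13,18],[18,19],[19,18],[22,13],[23,20],[31,0],[36,13],[40,19],[41,7],[47,2],[49,0]]
[[13,18],[18,19],[19,18],[22,13],[23,20],[31,0],[36,13],[40,19],[41,7],[42,16],[43,7],[47,2],[49,0]]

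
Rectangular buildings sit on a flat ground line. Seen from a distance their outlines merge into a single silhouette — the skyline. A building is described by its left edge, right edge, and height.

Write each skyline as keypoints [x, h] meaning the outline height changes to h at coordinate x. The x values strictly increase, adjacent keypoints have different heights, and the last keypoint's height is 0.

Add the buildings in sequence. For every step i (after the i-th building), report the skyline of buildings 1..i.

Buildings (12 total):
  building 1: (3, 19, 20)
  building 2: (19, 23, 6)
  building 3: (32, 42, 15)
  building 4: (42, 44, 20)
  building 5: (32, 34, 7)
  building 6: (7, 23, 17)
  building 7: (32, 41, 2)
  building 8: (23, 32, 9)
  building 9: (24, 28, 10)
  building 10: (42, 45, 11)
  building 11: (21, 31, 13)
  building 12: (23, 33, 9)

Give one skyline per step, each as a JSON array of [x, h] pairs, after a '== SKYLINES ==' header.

== SKYLINES ==
[[3,20],[19,0]]
[[3,20],[19,6],[23,0]]
[[3,20],[19,6],[23,0],[32,15],[42,0]]
[[3,20],[19,6],[23,0],[32,15],[42,20],[44,0]]
[[3,20],[19,6],[23,0],[32,15],[42,20],[44,0]]
[[3,20],[19,17],[23,0],[32,15],[42,20],[44,0]]
[[3,20],[19,17],[23,0],[32,15],[42,20],[44,0]]
[[3,20],[19,17],[23,9],[32,15],[42,20],[44,0]]
[[3,20],[19,17],[23,9],[24,10],[28,9],[32,15],[42,20],[44,0]]
[[3,20],[19,17],[23,9],[24,10],[28,9],[32,15],[42,20],[44,11],[45,0]]
[[3,20],[19,17],[23,13],[31,9],[32,15],[42,20],[44,11],[45,0]]
[[3,20],[19,17],[23,13],[31,9],[32,15],[42,20],[44,11],[45,0]]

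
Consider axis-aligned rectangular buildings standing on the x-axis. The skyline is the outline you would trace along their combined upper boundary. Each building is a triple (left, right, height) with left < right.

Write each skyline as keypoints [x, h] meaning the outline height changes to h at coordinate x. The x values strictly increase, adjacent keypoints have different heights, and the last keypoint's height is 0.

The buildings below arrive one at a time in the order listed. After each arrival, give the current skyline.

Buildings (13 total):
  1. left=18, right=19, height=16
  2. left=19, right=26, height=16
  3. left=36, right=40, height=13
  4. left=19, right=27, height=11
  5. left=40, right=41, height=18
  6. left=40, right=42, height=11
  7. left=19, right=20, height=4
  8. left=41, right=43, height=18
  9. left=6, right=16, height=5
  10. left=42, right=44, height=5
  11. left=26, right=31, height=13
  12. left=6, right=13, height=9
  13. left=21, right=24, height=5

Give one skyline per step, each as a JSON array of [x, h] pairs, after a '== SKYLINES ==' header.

== SKYLINES ==
[[18,16],[19,0]]
[[18,16],[26,0]]
[[18,16],[26,0],[36,13],[40,0]]
[[18,16],[26,11],[27,0],[36,13],[40,0]]
[[18,16],[26,11],[27,0],[36,13],[40,18],[41,0]]
[[18,16],[26,11],[27,0],[36,13],[40,18],[41,11],[42,0]]
[[18,16],[26,11],[27,0],[36,13],[40,18],[41,11],[42,0]]
[[18,16],[26,11],[27,0],[36,13],[40,18],[43,0]]
[[6,5],[16,0],[18,16],[26,11],[27,0],[36,13],[40,18],[43,0]]
[[6,5],[16,0],[18,16],[26,11],[27,0],[36,13],[40,18],[43,5],[44,0]]
[[6,5],[16,0],[18,16],[26,13],[31,0],[36,13],[40,18],[43,5],[44,0]]
[[6,9],[13,5],[16,0],[18,16],[26,13],[31,0],[36,13],[40,18],[43,5],[44,0]]
[[6,9],[13,5],[16,0],[18,16],[26,13],[31,0],[36,13],[40,18],[43,5],[44,0]]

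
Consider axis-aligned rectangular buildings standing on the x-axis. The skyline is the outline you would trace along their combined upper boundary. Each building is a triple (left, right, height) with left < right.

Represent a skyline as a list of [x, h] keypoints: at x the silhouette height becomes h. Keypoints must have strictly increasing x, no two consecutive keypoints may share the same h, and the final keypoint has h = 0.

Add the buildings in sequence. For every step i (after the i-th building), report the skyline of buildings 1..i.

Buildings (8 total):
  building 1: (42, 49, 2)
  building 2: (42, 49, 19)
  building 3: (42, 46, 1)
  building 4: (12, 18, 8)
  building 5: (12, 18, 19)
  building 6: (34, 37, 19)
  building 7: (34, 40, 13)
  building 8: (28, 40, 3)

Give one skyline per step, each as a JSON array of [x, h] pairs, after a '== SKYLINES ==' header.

== SKYLINES ==
[[42,2],[49,0]]
[[42,19],[49,0]]
[[42,19],[49,0]]
[[12,8],[18,0],[42,19],[49,0]]
[[12,19],[18,0],[42,19],[49,0]]
[[12,19],[18,0],[34,19],[37,0],[42,19],[49,0]]
[[12,19],[18,0],[34,19],[37,13],[40,0],[42,19],[49,0]]
[[12,19],[18,0],[28,3],[34,19],[37,13],[40,0],[42,19],[49,0]]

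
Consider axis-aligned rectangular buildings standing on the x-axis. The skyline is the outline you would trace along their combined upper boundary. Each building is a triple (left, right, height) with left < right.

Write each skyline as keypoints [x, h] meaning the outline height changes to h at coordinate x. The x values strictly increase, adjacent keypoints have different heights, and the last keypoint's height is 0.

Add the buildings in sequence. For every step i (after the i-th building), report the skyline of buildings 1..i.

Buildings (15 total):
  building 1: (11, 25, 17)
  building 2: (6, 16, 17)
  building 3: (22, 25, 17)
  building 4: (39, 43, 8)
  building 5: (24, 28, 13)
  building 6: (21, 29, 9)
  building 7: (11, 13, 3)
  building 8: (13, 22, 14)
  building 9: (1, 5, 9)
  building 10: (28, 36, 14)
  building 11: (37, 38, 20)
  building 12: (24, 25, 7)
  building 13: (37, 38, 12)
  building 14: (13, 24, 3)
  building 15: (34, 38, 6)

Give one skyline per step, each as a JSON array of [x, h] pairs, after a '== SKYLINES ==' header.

== SKYLINES ==
[[11,17],[25,0]]
[[6,17],[25,0]]
[[6,17],[25,0]]
[[6,17],[25,0],[39,8],[43,0]]
[[6,17],[25,13],[28,0],[39,8],[43,0]]
[[6,17],[25,13],[28,9],[29,0],[39,8],[43,0]]
[[6,17],[25,13],[28,9],[29,0],[39,8],[43,0]]
[[6,17],[25,13],[28,9],[29,0],[39,8],[43,0]]
[[1,9],[5,0],[6,17],[25,13],[28,9],[29,0],[39,8],[43,0]]
[[1,9],[5,0],[6,17],[25,13],[28,14],[36,0],[39,8],[43,0]]
[[1,9],[5,0],[6,17],[25,13],[28,14],[36,0],[37,20],[38,0],[39,8],[43,0]]
[[1,9],[5,0],[6,17],[25,13],[28,14],[36,0],[37,20],[38,0],[39,8],[43,0]]
[[1,9],[5,0],[6,17],[25,13],[28,14],[36,0],[37,20],[38,0],[39,8],[43,0]]
[[1,9],[5,0],[6,17],[25,13],[28,14],[36,0],[37,20],[38,0],[39,8],[43,0]]
[[1,9],[5,0],[6,17],[25,13],[28,14],[36,6],[37,20],[38,0],[39,8],[43,0]]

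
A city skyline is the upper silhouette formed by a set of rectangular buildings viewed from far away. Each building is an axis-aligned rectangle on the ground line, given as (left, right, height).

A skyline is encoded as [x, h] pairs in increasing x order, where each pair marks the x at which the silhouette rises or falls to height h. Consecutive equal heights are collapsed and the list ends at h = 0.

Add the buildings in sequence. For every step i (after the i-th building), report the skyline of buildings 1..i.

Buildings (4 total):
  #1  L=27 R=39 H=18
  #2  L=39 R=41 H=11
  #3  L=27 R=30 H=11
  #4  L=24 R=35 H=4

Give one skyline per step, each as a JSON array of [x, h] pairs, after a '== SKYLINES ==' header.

== SKYLINES ==
[[27,18],[39,0]]
[[27,18],[39,11],[41,0]]
[[27,18],[39,11],[41,0]]
[[24,4],[27,18],[39,11],[41,0]]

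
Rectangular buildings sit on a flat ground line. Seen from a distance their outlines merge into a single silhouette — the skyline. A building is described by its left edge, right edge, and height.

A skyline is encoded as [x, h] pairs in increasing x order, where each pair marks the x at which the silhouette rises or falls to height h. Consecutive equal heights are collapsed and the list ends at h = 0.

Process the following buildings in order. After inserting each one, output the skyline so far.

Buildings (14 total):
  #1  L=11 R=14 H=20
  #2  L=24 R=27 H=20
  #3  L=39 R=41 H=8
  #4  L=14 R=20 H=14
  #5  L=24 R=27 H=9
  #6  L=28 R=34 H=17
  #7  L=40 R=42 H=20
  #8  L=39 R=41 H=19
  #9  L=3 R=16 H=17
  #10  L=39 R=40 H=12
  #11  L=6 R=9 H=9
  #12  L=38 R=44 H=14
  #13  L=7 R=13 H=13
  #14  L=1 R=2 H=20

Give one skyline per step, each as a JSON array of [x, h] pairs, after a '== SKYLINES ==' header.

== SKYLINES ==
[[11,20],[14,0]]
[[11,20],[14,0],[24,20],[27,0]]
[[11,20],[14,0],[24,20],[27,0],[39,8],[41,0]]
[[11,20],[14,14],[20,0],[24,20],[27,0],[39,8],[41,0]]
[[11,20],[14,14],[20,0],[24,20],[27,0],[39,8],[41,0]]
[[11,20],[14,14],[20,0],[24,20],[27,0],[28,17],[34,0],[39,8],[41,0]]
[[11,20],[14,14],[20,0],[24,20],[27,0],[28,17],[34,0],[39,8],[40,20],[42,0]]
[[11,20],[14,14],[20,0],[24,20],[27,0],[28,17],[34,0],[39,19],[40,20],[42,0]]
[[3,17],[11,20],[14,17],[16,14],[20,0],[24,20],[27,0],[28,17],[34,0],[39,19],[40,20],[42,0]]
[[3,17],[11,20],[14,17],[16,14],[20,0],[24,20],[27,0],[28,17],[34,0],[39,19],[40,20],[42,0]]
[[3,17],[11,20],[14,17],[16,14],[20,0],[24,20],[27,0],[28,17],[34,0],[39,19],[40,20],[42,0]]
[[3,17],[11,20],[14,17],[16,14],[20,0],[24,20],[27,0],[28,17],[34,0],[38,14],[39,19],[40,20],[42,14],[44,0]]
[[3,17],[11,20],[14,17],[16,14],[20,0],[24,20],[27,0],[28,17],[34,0],[38,14],[39,19],[40,20],[42,14],[44,0]]
[[1,20],[2,0],[3,17],[11,20],[14,17],[16,14],[20,0],[24,20],[27,0],[28,17],[34,0],[38,14],[39,19],[40,20],[42,14],[44,0]]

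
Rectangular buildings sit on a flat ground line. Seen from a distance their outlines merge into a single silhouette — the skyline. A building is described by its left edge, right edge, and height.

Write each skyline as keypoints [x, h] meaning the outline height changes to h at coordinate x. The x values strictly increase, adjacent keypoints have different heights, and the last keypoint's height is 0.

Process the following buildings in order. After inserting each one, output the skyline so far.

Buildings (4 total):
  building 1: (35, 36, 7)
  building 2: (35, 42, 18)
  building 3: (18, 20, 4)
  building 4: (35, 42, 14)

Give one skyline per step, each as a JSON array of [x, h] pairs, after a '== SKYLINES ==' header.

== SKYLINES ==
[[35,7],[36,0]]
[[35,18],[42,0]]
[[18,4],[20,0],[35,18],[42,0]]
[[18,4],[20,0],[35,18],[42,0]]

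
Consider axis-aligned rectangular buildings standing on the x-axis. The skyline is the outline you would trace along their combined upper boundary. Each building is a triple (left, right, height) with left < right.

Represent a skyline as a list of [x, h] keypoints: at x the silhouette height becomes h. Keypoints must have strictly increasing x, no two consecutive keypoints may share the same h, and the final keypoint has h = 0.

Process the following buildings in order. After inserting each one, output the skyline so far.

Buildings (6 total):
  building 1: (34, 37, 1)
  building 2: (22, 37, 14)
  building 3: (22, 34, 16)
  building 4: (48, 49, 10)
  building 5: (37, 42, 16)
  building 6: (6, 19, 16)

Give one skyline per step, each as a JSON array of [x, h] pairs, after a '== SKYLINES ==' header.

== SKYLINES ==
[[34,1],[37,0]]
[[22,14],[37,0]]
[[22,16],[34,14],[37,0]]
[[22,16],[34,14],[37,0],[48,10],[49,0]]
[[22,16],[34,14],[37,16],[42,0],[48,10],[49,0]]
[[6,16],[19,0],[22,16],[34,14],[37,16],[42,0],[48,10],[49,0]]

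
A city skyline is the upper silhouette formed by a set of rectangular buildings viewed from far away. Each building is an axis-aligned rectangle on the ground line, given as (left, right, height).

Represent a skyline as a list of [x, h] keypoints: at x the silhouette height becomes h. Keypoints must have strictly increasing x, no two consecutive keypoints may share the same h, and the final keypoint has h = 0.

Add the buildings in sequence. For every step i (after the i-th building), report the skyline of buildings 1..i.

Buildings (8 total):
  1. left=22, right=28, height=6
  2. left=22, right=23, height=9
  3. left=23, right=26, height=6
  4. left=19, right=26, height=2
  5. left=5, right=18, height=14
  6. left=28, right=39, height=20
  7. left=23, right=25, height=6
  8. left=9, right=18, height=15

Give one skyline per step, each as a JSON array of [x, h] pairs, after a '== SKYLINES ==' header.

== SKYLINES ==
[[22,6],[28,0]]
[[22,9],[23,6],[28,0]]
[[22,9],[23,6],[28,0]]
[[19,2],[22,9],[23,6],[28,0]]
[[5,14],[18,0],[19,2],[22,9],[23,6],[28,0]]
[[5,14],[18,0],[19,2],[22,9],[23,6],[28,20],[39,0]]
[[5,14],[18,0],[19,2],[22,9],[23,6],[28,20],[39,0]]
[[5,14],[9,15],[18,0],[19,2],[22,9],[23,6],[28,20],[39,0]]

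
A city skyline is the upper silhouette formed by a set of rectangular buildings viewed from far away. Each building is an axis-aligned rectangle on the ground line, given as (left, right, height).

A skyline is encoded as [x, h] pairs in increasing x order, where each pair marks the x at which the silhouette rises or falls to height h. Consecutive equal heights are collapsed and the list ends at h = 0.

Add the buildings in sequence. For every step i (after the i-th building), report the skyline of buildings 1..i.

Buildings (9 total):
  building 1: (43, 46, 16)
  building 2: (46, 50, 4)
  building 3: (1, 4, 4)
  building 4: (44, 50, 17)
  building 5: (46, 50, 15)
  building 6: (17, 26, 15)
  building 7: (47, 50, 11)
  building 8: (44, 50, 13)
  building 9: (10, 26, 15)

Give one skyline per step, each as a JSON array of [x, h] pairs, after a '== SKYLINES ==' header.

== SKYLINES ==
[[43,16],[46,0]]
[[43,16],[46,4],[50,0]]
[[1,4],[4,0],[43,16],[46,4],[50,0]]
[[1,4],[4,0],[43,16],[44,17],[50,0]]
[[1,4],[4,0],[43,16],[44,17],[50,0]]
[[1,4],[4,0],[17,15],[26,0],[43,16],[44,17],[50,0]]
[[1,4],[4,0],[17,15],[26,0],[43,16],[44,17],[50,0]]
[[1,4],[4,0],[17,15],[26,0],[43,16],[44,17],[50,0]]
[[1,4],[4,0],[10,15],[26,0],[43,16],[44,17],[50,0]]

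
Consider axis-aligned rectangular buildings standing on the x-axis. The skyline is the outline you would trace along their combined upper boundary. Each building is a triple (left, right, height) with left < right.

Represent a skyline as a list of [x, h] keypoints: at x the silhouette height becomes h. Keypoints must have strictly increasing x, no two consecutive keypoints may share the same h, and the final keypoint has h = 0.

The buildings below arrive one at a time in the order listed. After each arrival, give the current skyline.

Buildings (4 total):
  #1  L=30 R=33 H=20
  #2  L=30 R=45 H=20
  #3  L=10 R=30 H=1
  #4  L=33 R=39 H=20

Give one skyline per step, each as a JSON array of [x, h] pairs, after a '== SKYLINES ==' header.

== SKYLINES ==
[[30,20],[33,0]]
[[30,20],[45,0]]
[[10,1],[30,20],[45,0]]
[[10,1],[30,20],[45,0]]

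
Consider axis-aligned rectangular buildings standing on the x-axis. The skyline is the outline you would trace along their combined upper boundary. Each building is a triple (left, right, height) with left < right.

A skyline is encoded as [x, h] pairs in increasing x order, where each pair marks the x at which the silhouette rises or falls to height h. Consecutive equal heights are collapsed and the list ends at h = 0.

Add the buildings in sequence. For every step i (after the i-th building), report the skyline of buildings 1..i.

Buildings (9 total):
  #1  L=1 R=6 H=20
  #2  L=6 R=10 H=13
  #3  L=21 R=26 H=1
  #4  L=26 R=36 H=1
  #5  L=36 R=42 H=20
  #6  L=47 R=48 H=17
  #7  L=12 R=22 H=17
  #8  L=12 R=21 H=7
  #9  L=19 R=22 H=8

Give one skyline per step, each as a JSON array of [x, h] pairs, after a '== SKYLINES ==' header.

== SKYLINES ==
[[1,20],[6,0]]
[[1,20],[6,13],[10,0]]
[[1,20],[6,13],[10,0],[21,1],[26,0]]
[[1,20],[6,13],[10,0],[21,1],[36,0]]
[[1,20],[6,13],[10,0],[21,1],[36,20],[42,0]]
[[1,20],[6,13],[10,0],[21,1],[36,20],[42,0],[47,17],[48,0]]
[[1,20],[6,13],[10,0],[12,17],[22,1],[36,20],[42,0],[47,17],[48,0]]
[[1,20],[6,13],[10,0],[12,17],[22,1],[36,20],[42,0],[47,17],[48,0]]
[[1,20],[6,13],[10,0],[12,17],[22,1],[36,20],[42,0],[47,17],[48,0]]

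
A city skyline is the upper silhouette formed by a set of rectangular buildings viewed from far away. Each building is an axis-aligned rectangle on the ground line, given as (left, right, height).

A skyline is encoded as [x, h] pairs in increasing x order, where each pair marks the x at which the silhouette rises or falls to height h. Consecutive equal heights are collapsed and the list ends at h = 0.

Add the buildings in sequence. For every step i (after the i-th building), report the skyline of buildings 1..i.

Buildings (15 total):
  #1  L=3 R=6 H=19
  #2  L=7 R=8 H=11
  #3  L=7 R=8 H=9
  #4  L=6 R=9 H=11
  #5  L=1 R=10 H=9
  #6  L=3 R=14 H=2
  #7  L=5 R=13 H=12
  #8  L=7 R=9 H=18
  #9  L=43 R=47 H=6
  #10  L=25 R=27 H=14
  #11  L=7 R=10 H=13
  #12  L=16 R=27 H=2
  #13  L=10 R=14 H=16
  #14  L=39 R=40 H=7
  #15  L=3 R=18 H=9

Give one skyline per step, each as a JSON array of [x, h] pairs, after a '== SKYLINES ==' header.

== SKYLINES ==
[[3,19],[6,0]]
[[3,19],[6,0],[7,11],[8,0]]
[[3,19],[6,0],[7,11],[8,0]]
[[3,19],[6,11],[9,0]]
[[1,9],[3,19],[6,11],[9,9],[10,0]]
[[1,9],[3,19],[6,11],[9,9],[10,2],[14,0]]
[[1,9],[3,19],[6,12],[13,2],[14,0]]
[[1,9],[3,19],[6,12],[7,18],[9,12],[13,2],[14,0]]
[[1,9],[3,19],[6,12],[7,18],[9,12],[13,2],[14,0],[43,6],[47,0]]
[[1,9],[3,19],[6,12],[7,18],[9,12],[13,2],[14,0],[25,14],[27,0],[43,6],[47,0]]
[[1,9],[3,19],[6,12],[7,18],[9,13],[10,12],[13,2],[14,0],[25,14],[27,0],[43,6],[47,0]]
[[1,9],[3,19],[6,12],[7,18],[9,13],[10,12],[13,2],[14,0],[16,2],[25,14],[27,0],[43,6],[47,0]]
[[1,9],[3,19],[6,12],[7,18],[9,13],[10,16],[14,0],[16,2],[25,14],[27,0],[43,6],[47,0]]
[[1,9],[3,19],[6,12],[7,18],[9,13],[10,16],[14,0],[16,2],[25,14],[27,0],[39,7],[40,0],[43,6],[47,0]]
[[1,9],[3,19],[6,12],[7,18],[9,13],[10,16],[14,9],[18,2],[25,14],[27,0],[39,7],[40,0],[43,6],[47,0]]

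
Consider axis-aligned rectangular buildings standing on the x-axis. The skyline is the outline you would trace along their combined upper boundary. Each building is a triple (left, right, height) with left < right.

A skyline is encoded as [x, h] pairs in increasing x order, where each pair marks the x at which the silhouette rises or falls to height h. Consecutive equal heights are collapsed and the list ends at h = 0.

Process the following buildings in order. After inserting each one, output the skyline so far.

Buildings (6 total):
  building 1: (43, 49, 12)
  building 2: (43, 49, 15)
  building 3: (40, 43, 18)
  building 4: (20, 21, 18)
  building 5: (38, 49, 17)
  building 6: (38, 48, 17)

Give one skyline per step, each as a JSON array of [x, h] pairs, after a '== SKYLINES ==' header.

== SKYLINES ==
[[43,12],[49,0]]
[[43,15],[49,0]]
[[40,18],[43,15],[49,0]]
[[20,18],[21,0],[40,18],[43,15],[49,0]]
[[20,18],[21,0],[38,17],[40,18],[43,17],[49,0]]
[[20,18],[21,0],[38,17],[40,18],[43,17],[49,0]]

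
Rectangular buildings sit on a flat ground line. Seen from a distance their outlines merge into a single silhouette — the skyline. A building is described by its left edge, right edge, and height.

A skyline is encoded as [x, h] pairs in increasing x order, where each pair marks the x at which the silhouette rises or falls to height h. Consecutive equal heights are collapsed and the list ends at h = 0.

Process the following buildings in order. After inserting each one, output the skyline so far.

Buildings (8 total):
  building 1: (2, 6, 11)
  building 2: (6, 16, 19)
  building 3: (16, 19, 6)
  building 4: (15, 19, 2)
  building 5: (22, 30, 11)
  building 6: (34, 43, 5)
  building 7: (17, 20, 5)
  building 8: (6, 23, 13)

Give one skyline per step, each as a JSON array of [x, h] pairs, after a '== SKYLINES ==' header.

== SKYLINES ==
[[2,11],[6,0]]
[[2,11],[6,19],[16,0]]
[[2,11],[6,19],[16,6],[19,0]]
[[2,11],[6,19],[16,6],[19,0]]
[[2,11],[6,19],[16,6],[19,0],[22,11],[30,0]]
[[2,11],[6,19],[16,6],[19,0],[22,11],[30,0],[34,5],[43,0]]
[[2,11],[6,19],[16,6],[19,5],[20,0],[22,11],[30,0],[34,5],[43,0]]
[[2,11],[6,19],[16,13],[23,11],[30,0],[34,5],[43,0]]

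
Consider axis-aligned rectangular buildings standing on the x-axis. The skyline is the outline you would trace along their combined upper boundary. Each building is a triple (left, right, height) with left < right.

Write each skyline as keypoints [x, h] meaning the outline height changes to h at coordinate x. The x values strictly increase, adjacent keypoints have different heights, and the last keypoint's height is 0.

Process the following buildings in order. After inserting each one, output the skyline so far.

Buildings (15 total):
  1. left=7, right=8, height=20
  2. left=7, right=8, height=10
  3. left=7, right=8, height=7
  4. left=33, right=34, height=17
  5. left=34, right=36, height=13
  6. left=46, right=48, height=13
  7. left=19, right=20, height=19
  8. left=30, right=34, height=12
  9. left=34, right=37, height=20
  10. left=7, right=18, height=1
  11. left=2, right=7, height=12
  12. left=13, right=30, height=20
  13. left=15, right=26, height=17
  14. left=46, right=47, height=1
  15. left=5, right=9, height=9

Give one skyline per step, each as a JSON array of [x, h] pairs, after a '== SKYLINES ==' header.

== SKYLINES ==
[[7,20],[8,0]]
[[7,20],[8,0]]
[[7,20],[8,0]]
[[7,20],[8,0],[33,17],[34,0]]
[[7,20],[8,0],[33,17],[34,13],[36,0]]
[[7,20],[8,0],[33,17],[34,13],[36,0],[46,13],[48,0]]
[[7,20],[8,0],[19,19],[20,0],[33,17],[34,13],[36,0],[46,13],[48,0]]
[[7,20],[8,0],[19,19],[20,0],[30,12],[33,17],[34,13],[36,0],[46,13],[48,0]]
[[7,20],[8,0],[19,19],[20,0],[30,12],[33,17],[34,20],[37,0],[46,13],[48,0]]
[[7,20],[8,1],[18,0],[19,19],[20,0],[30,12],[33,17],[34,20],[37,0],[46,13],[48,0]]
[[2,12],[7,20],[8,1],[18,0],[19,19],[20,0],[30,12],[33,17],[34,20],[37,0],[46,13],[48,0]]
[[2,12],[7,20],[8,1],[13,20],[30,12],[33,17],[34,20],[37,0],[46,13],[48,0]]
[[2,12],[7,20],[8,1],[13,20],[30,12],[33,17],[34,20],[37,0],[46,13],[48,0]]
[[2,12],[7,20],[8,1],[13,20],[30,12],[33,17],[34,20],[37,0],[46,13],[48,0]]
[[2,12],[7,20],[8,9],[9,1],[13,20],[30,12],[33,17],[34,20],[37,0],[46,13],[48,0]]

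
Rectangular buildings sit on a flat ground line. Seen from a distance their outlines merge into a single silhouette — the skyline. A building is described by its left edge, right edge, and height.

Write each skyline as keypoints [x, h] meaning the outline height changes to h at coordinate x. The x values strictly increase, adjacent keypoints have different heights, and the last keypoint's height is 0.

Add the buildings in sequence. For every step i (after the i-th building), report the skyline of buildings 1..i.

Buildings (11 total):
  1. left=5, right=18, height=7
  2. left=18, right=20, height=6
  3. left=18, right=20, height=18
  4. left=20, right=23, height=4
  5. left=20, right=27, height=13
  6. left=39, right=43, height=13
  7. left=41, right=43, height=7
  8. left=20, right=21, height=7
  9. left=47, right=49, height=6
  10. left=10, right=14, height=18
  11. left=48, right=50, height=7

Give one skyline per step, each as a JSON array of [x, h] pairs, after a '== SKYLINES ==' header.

== SKYLINES ==
[[5,7],[18,0]]
[[5,7],[18,6],[20,0]]
[[5,7],[18,18],[20,0]]
[[5,7],[18,18],[20,4],[23,0]]
[[5,7],[18,18],[20,13],[27,0]]
[[5,7],[18,18],[20,13],[27,0],[39,13],[43,0]]
[[5,7],[18,18],[20,13],[27,0],[39,13],[43,0]]
[[5,7],[18,18],[20,13],[27,0],[39,13],[43,0]]
[[5,7],[18,18],[20,13],[27,0],[39,13],[43,0],[47,6],[49,0]]
[[5,7],[10,18],[14,7],[18,18],[20,13],[27,0],[39,13],[43,0],[47,6],[49,0]]
[[5,7],[10,18],[14,7],[18,18],[20,13],[27,0],[39,13],[43,0],[47,6],[48,7],[50,0]]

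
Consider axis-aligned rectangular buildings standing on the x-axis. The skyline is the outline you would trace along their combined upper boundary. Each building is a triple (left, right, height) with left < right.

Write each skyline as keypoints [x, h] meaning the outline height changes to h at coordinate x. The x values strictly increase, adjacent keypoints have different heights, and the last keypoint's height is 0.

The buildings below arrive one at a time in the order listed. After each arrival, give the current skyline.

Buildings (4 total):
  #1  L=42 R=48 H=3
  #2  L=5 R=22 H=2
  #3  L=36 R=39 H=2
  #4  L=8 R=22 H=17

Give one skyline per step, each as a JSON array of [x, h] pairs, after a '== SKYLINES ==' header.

== SKYLINES ==
[[42,3],[48,0]]
[[5,2],[22,0],[42,3],[48,0]]
[[5,2],[22,0],[36,2],[39,0],[42,3],[48,0]]
[[5,2],[8,17],[22,0],[36,2],[39,0],[42,3],[48,0]]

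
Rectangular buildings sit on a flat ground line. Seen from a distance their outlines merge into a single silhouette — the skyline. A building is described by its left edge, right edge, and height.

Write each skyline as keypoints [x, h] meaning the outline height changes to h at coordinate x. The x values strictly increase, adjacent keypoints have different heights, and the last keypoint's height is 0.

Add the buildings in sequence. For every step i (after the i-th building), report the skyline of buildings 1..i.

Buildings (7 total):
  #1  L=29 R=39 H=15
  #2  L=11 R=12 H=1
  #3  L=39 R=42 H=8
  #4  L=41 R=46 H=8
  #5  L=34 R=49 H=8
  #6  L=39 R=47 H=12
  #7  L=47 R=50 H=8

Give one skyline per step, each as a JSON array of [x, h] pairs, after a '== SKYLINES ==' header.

== SKYLINES ==
[[29,15],[39,0]]
[[11,1],[12,0],[29,15],[39,0]]
[[11,1],[12,0],[29,15],[39,8],[42,0]]
[[11,1],[12,0],[29,15],[39,8],[46,0]]
[[11,1],[12,0],[29,15],[39,8],[49,0]]
[[11,1],[12,0],[29,15],[39,12],[47,8],[49,0]]
[[11,1],[12,0],[29,15],[39,12],[47,8],[50,0]]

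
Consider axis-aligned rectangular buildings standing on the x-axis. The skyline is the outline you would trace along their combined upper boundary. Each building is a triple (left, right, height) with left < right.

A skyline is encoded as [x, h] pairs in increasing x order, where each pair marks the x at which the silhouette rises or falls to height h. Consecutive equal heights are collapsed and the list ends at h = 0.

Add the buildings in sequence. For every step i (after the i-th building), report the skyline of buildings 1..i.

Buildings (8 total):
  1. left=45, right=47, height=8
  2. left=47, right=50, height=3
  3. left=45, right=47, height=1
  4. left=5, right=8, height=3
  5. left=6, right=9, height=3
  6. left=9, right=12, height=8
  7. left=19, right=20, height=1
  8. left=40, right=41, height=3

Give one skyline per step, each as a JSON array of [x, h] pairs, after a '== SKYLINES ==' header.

== SKYLINES ==
[[45,8],[47,0]]
[[45,8],[47,3],[50,0]]
[[45,8],[47,3],[50,0]]
[[5,3],[8,0],[45,8],[47,3],[50,0]]
[[5,3],[9,0],[45,8],[47,3],[50,0]]
[[5,3],[9,8],[12,0],[45,8],[47,3],[50,0]]
[[5,3],[9,8],[12,0],[19,1],[20,0],[45,8],[47,3],[50,0]]
[[5,3],[9,8],[12,0],[19,1],[20,0],[40,3],[41,0],[45,8],[47,3],[50,0]]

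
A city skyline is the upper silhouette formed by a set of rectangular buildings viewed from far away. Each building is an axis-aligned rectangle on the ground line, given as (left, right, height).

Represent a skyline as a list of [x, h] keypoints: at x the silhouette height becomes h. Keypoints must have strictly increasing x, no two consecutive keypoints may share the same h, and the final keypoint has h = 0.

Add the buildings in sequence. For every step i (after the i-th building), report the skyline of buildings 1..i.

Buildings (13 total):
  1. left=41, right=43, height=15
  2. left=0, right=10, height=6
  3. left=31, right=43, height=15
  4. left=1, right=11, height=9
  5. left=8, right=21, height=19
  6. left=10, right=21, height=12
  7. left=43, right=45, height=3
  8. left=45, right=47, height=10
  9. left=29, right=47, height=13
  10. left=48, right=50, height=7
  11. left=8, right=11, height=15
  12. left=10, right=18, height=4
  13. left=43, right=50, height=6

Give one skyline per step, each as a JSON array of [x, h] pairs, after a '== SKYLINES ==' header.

== SKYLINES ==
[[41,15],[43,0]]
[[0,6],[10,0],[41,15],[43,0]]
[[0,6],[10,0],[31,15],[43,0]]
[[0,6],[1,9],[11,0],[31,15],[43,0]]
[[0,6],[1,9],[8,19],[21,0],[31,15],[43,0]]
[[0,6],[1,9],[8,19],[21,0],[31,15],[43,0]]
[[0,6],[1,9],[8,19],[21,0],[31,15],[43,3],[45,0]]
[[0,6],[1,9],[8,19],[21,0],[31,15],[43,3],[45,10],[47,0]]
[[0,6],[1,9],[8,19],[21,0],[29,13],[31,15],[43,13],[47,0]]
[[0,6],[1,9],[8,19],[21,0],[29,13],[31,15],[43,13],[47,0],[48,7],[50,0]]
[[0,6],[1,9],[8,19],[21,0],[29,13],[31,15],[43,13],[47,0],[48,7],[50,0]]
[[0,6],[1,9],[8,19],[21,0],[29,13],[31,15],[43,13],[47,0],[48,7],[50,0]]
[[0,6],[1,9],[8,19],[21,0],[29,13],[31,15],[43,13],[47,6],[48,7],[50,0]]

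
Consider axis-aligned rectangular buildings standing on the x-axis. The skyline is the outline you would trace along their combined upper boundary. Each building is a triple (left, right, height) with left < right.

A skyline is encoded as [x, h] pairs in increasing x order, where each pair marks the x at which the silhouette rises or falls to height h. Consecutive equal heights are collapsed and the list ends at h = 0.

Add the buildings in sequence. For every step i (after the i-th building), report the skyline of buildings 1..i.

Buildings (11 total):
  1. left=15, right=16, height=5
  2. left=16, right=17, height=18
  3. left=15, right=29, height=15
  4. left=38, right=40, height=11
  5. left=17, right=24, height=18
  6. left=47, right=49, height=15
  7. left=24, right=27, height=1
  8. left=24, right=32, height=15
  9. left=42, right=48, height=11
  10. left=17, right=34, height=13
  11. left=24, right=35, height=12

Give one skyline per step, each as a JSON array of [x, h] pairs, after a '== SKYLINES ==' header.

== SKYLINES ==
[[15,5],[16,0]]
[[15,5],[16,18],[17,0]]
[[15,15],[16,18],[17,15],[29,0]]
[[15,15],[16,18],[17,15],[29,0],[38,11],[40,0]]
[[15,15],[16,18],[24,15],[29,0],[38,11],[40,0]]
[[15,15],[16,18],[24,15],[29,0],[38,11],[40,0],[47,15],[49,0]]
[[15,15],[16,18],[24,15],[29,0],[38,11],[40,0],[47,15],[49,0]]
[[15,15],[16,18],[24,15],[32,0],[38,11],[40,0],[47,15],[49,0]]
[[15,15],[16,18],[24,15],[32,0],[38,11],[40,0],[42,11],[47,15],[49,0]]
[[15,15],[16,18],[24,15],[32,13],[34,0],[38,11],[40,0],[42,11],[47,15],[49,0]]
[[15,15],[16,18],[24,15],[32,13],[34,12],[35,0],[38,11],[40,0],[42,11],[47,15],[49,0]]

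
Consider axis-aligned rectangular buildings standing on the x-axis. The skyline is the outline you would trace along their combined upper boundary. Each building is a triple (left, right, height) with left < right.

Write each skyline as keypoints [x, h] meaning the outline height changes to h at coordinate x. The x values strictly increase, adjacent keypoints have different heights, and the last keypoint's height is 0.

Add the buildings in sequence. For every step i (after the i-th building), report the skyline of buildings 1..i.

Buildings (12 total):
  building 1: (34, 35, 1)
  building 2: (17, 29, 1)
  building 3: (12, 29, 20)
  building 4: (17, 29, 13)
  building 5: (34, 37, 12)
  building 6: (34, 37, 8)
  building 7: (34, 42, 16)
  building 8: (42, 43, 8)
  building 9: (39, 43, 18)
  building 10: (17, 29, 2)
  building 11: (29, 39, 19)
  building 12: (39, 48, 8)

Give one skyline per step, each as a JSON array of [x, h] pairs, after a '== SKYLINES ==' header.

== SKYLINES ==
[[34,1],[35,0]]
[[17,1],[29,0],[34,1],[35,0]]
[[12,20],[29,0],[34,1],[35,0]]
[[12,20],[29,0],[34,1],[35,0]]
[[12,20],[29,0],[34,12],[37,0]]
[[12,20],[29,0],[34,12],[37,0]]
[[12,20],[29,0],[34,16],[42,0]]
[[12,20],[29,0],[34,16],[42,8],[43,0]]
[[12,20],[29,0],[34,16],[39,18],[43,0]]
[[12,20],[29,0],[34,16],[39,18],[43,0]]
[[12,20],[29,19],[39,18],[43,0]]
[[12,20],[29,19],[39,18],[43,8],[48,0]]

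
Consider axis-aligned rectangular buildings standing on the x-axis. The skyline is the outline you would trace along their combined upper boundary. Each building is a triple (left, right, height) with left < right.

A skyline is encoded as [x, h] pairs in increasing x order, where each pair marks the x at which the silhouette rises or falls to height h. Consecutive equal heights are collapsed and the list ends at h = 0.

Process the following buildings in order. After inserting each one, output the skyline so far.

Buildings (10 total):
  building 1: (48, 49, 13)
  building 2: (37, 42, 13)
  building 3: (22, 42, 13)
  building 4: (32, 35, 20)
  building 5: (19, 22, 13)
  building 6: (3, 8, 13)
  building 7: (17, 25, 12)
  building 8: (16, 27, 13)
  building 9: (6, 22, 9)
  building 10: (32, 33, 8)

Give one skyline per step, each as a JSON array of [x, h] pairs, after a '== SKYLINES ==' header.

== SKYLINES ==
[[48,13],[49,0]]
[[37,13],[42,0],[48,13],[49,0]]
[[22,13],[42,0],[48,13],[49,0]]
[[22,13],[32,20],[35,13],[42,0],[48,13],[49,0]]
[[19,13],[32,20],[35,13],[42,0],[48,13],[49,0]]
[[3,13],[8,0],[19,13],[32,20],[35,13],[42,0],[48,13],[49,0]]
[[3,13],[8,0],[17,12],[19,13],[32,20],[35,13],[42,0],[48,13],[49,0]]
[[3,13],[8,0],[16,13],[32,20],[35,13],[42,0],[48,13],[49,0]]
[[3,13],[8,9],[16,13],[32,20],[35,13],[42,0],[48,13],[49,0]]
[[3,13],[8,9],[16,13],[32,20],[35,13],[42,0],[48,13],[49,0]]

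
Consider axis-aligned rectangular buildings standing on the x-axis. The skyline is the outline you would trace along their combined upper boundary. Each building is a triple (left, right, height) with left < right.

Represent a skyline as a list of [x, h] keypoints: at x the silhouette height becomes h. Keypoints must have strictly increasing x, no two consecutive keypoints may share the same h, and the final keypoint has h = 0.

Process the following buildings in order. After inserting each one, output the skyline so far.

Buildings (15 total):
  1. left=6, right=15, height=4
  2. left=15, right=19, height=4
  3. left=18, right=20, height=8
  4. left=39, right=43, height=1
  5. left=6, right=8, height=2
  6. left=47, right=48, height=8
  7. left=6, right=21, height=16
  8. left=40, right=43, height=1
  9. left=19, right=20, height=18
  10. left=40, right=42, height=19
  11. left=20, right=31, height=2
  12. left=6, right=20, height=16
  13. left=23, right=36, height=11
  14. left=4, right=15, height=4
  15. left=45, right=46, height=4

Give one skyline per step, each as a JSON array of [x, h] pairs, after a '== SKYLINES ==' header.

== SKYLINES ==
[[6,4],[15,0]]
[[6,4],[19,0]]
[[6,4],[18,8],[20,0]]
[[6,4],[18,8],[20,0],[39,1],[43,0]]
[[6,4],[18,8],[20,0],[39,1],[43,0]]
[[6,4],[18,8],[20,0],[39,1],[43,0],[47,8],[48,0]]
[[6,16],[21,0],[39,1],[43,0],[47,8],[48,0]]
[[6,16],[21,0],[39,1],[43,0],[47,8],[48,0]]
[[6,16],[19,18],[20,16],[21,0],[39,1],[43,0],[47,8],[48,0]]
[[6,16],[19,18],[20,16],[21,0],[39,1],[40,19],[42,1],[43,0],[47,8],[48,0]]
[[6,16],[19,18],[20,16],[21,2],[31,0],[39,1],[40,19],[42,1],[43,0],[47,8],[48,0]]
[[6,16],[19,18],[20,16],[21,2],[31,0],[39,1],[40,19],[42,1],[43,0],[47,8],[48,0]]
[[6,16],[19,18],[20,16],[21,2],[23,11],[36,0],[39,1],[40,19],[42,1],[43,0],[47,8],[48,0]]
[[4,4],[6,16],[19,18],[20,16],[21,2],[23,11],[36,0],[39,1],[40,19],[42,1],[43,0],[47,8],[48,0]]
[[4,4],[6,16],[19,18],[20,16],[21,2],[23,11],[36,0],[39,1],[40,19],[42,1],[43,0],[45,4],[46,0],[47,8],[48,0]]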